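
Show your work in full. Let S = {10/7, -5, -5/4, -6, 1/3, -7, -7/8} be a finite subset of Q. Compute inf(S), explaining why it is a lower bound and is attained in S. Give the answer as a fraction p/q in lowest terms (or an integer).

S is finite, so inf(S) = min(S).
Sorted increasing:
-7, -6, -5, -5/4, -7/8, 1/3, 10/7
The extremum is -7.
For every x in S, x >= -7. And -7 is in S, so it is attained.
Therefore inf(S) = -7.

-7


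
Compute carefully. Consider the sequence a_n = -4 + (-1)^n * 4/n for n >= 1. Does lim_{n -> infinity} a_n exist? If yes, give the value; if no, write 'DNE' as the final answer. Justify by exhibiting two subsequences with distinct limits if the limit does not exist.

Examine the behaviour of a_n along subsequences.
Even-n subsequence a_{2k} = -4 + 4/(2k) -> -4. Odd-n subsequence a_{2k+1} = -4 - 4/(2k+1) -> -4. Both tend to -4, which suggests the limit is -4; verify directly.
|a_n - (-4)| = |(-1)^n * 4/n| = 4/n for every n >= 1.
Given epsilon > 0, choose a positive integer N > 4/epsilon. Then for all n >= N, |a_n - (-4)| = 4/n <= 4/N < epsilon.
So by the definition of the limit, lim a_n exists and equals -4.

-4


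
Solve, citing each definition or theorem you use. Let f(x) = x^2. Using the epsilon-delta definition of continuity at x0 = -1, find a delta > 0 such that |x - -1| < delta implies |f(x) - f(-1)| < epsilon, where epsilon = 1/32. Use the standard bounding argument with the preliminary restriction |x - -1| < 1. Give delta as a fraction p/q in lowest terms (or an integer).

Factor: |x^2 - (-1)^2| = |x - -1| * |x + -1|.
Impose |x - -1| < 1 first. Then |x + -1| = |(x - -1) + 2*(-1)| <= |x - -1| + 2*|-1| < 1 + 2 = 3.
So |x^2 - (-1)^2| < delta * 3.
We need delta * 3 <= 1/32, i.e. delta <= 1/32/3 = 1/96.
Since 1/96 < 1, this is tighter than 1; take delta = 1/96.
So delta = 1/96 works.

1/96


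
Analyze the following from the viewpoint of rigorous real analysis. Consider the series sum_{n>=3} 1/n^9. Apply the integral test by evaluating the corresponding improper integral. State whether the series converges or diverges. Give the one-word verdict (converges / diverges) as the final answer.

Let f(x) = x^(-9). Then f is positive, continuous, and decreasing on [3, infinity), so the integral test applies.
Compute the improper integral int_{3}^infinity f(x) dx:
  antiderivative F(x) = -1/(8*x^8).
  As x -> infinity, F(x) -> 0 (since p = 9 > 1).
  So int = F(infinity) - F(3) = 0 - (-1/52488) = 1/52488.
  Finite, so by the integral test, the series converges.

converges


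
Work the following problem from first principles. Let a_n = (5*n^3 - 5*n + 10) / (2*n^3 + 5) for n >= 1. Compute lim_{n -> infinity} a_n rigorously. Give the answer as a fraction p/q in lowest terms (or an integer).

Divide numerator and denominator by n^3, the highest power:
numerator / n^3 = 5 - 5/n^2 + 10/n^3
denominator / n^3 = 2 + 5/n^3
As n -> infinity, all terms of the form c/n^k (k >= 1) tend to 0.
So numerator / n^3 -> 5 and denominator / n^3 -> 2.
Therefore lim a_n = 5/2.

5/2


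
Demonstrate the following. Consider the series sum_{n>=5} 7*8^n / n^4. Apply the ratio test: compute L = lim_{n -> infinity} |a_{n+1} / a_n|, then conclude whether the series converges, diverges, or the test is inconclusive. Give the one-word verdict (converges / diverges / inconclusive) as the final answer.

Let a_n denote the general term. Form the ratio a_{n+1}/a_n and simplify:
a_{n+1}/a_n = 8*n^4/(n + 1)^4
Take the limit as n -> infinity: L = 8.
Since L = 8 > 1 (or L = infinity), the ratio test implies the series diverges.

diverges


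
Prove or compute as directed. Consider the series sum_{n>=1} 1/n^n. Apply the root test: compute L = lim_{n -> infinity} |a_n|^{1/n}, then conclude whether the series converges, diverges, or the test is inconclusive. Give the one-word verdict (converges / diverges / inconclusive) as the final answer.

Let a_n denote the general term. Form |a_n|^(1/n) and simplify:
|a_n|^(1/n) = 1/n
Take the limit as n -> infinity: L = 0.
Since L = 0 < 1, the root test implies convergence.

converges


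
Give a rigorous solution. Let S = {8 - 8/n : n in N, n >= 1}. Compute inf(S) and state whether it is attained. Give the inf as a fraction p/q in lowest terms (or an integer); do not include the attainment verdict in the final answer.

Analysis:
- Values: 0, 4, 16/3, 6, ... strictly increasing.
- Minimum is 0 (n=1); inf = 0 (attained).
- 8 - 8/n -> 8 from below; sup = 8, not attained.
Conclusion: inf(S) = 0, attained in S.

0


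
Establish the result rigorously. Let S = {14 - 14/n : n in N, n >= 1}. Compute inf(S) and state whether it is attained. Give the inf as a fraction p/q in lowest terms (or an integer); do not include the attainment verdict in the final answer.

Analysis:
- Values: 0, 7, 28/3, 21/2, ... strictly increasing.
- Minimum is 0 (n=1); inf = 0 (attained).
- 14 - 14/n -> 14 from below; sup = 14, not attained.
Conclusion: inf(S) = 0, attained in S.

0


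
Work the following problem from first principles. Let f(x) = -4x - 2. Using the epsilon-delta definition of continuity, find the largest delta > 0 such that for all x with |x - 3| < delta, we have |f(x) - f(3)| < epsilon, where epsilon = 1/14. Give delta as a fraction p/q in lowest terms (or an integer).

We compute f(3) = -4*(3) - 2 = -14.
|f(x) - f(3)| = |-4x - 2 - (-14)| = |-4(x - 3)| = 4|x - 3|.
We need 4|x - 3| < 1/14, i.e. |x - 3| < 1/14 / 4 = 1/56.
So any delta <= 1/56 works. Conversely, if delta > 1/56, then x = 3 + 1/56 satisfies |x - 3| = 1/56 < delta but |f(x) - f(3)| = 4 * 1/56 = 1/14, which is not < 1/14; so no larger delta works.
Hence the largest such delta is 1/56.

1/56


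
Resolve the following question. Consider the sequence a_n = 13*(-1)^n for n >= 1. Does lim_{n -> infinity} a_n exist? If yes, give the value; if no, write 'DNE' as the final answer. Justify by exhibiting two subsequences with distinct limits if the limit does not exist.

Examine the behaviour of a_n along subsequences.
Even-n subsequence a_{2k} = 13 -> 13. Odd-n subsequence a_{2k+1} = -13 -> -13.
Since these two subsequential limits are 13 and -13, distinct, the full sequence cannot converge (a convergent sequence has all subsequences tending to the same limit). So lim a_n does not exist.

DNE


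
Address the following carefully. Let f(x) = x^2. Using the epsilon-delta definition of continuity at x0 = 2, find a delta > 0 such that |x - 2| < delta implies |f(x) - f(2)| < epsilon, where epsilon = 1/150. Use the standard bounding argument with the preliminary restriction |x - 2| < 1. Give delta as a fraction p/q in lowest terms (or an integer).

Factor: |x^2 - (2)^2| = |x - 2| * |x + 2|.
Impose |x - 2| < 1 first. Then |x + 2| = |(x - 2) + 2*(2)| <= |x - 2| + 2*|2| < 1 + 4 = 5.
So |x^2 - (2)^2| < delta * 5.
We need delta * 5 <= 1/150, i.e. delta <= 1/150/5 = 1/750.
Since 1/750 < 1, this is tighter than 1; take delta = 1/750.
So delta = 1/750 works.

1/750


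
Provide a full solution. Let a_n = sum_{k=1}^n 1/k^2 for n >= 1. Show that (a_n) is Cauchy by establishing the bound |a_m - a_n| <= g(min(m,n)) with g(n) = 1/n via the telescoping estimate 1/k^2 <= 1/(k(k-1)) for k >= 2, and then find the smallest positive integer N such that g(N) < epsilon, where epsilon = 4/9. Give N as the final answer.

For m > n >= 1: |a_m - a_n| = sum_{k=n+1}^m 1/k^2.
Use 1/k^2 <= 1/(k(k-1)) = 1/(k-1) - 1/k for k >= 2:
sum_{k=n+1}^m 1/k^2 <= sum_{k=n+1}^m (1/(k-1) - 1/k) = 1/n - 1/m <= 1/n.
By symmetry the same bound holds with n,m swapped, so |a_m - a_n| <= 1/min(m,n) = g(min(m,n)). Since g(n) -> 0, (a_n) is Cauchy.
Now solve g(N) < 4/9: 1/N < 4/9 <=> N > 1/(4/9) = 9/4.
The smallest integer strictly greater than 9/4 is N = 3.
Check: g(3) = 1/3 < 4/9; g(2) = 1/2 >= 4/9. So N = 3.

3


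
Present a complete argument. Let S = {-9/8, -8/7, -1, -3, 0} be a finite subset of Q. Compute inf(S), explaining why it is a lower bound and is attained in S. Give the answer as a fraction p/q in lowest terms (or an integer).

S is finite, so inf(S) = min(S).
Sorted increasing:
-3, -8/7, -9/8, -1, 0
The extremum is -3.
For every x in S, x >= -3. And -3 is in S, so it is attained.
Therefore inf(S) = -3.

-3


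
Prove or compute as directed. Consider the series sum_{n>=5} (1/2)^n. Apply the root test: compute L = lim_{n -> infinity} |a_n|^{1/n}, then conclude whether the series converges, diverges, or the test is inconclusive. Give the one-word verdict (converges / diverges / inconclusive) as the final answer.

Let a_n denote the general term. Form |a_n|^(1/n) and simplify:
|a_n|^(1/n) = 1/2
Take the limit as n -> infinity: L = 1/2.
Since L = 1/2 < 1, the root test implies convergence.

converges


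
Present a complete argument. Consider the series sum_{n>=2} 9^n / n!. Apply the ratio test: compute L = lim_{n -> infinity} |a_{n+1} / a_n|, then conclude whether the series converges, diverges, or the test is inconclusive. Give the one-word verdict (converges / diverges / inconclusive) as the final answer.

Let a_n denote the general term. Form the ratio a_{n+1}/a_n and simplify:
a_{n+1}/a_n = 9/(n + 1)
Take the limit as n -> infinity: L = 0.
Since L = 0 < 1, the ratio test implies the series converges.

converges


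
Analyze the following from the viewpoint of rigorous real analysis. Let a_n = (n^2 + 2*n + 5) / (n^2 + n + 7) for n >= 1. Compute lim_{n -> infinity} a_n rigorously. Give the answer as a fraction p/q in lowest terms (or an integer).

Divide numerator and denominator by n^2, the highest power:
numerator / n^2 = 1 + 2/n + 5/n^2
denominator / n^2 = 1 + 1/n + 7/n^2
As n -> infinity, all terms of the form c/n^k (k >= 1) tend to 0.
So numerator / n^2 -> 1 and denominator / n^2 -> 1.
Therefore lim a_n = 1.

1


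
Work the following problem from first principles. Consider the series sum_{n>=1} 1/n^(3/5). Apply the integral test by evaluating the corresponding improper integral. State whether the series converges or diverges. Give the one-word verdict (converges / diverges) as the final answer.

Let f(x) = x^(-3/5). Then f is positive, continuous, and decreasing on [1, infinity), so the integral test applies.
Compute the improper integral int_{1}^infinity f(x) dx:
  antiderivative F(x) = 5*x^(2/5)/2.
  As x -> infinity, F(x) -> infinity (since p = 3/5 < 1).
  So the integral diverges. By the integral test, the series diverges.

diverges


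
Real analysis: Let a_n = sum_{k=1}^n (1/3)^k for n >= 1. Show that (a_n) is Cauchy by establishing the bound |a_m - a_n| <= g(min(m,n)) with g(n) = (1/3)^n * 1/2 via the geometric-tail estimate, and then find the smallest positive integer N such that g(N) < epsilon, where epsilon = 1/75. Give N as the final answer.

For m > n >= 1: |a_m - a_n| = sum_{k=n+1}^m (1/3)^k < sum_{k=n+1}^infinity (1/3)^k = (1/3)^(n+1) / (1 - 1/3) = (1/3)^n * (1/3) * (3/2) = (1/3)^n * 1/2.
So g(n) = (1/3)^n / 2. Since g(n) -> 0, (a_n) is Cauchy.
Now solve g(N) < 1/75: (1/3)^N / 2 < 1/75 <=> 3^N > 1 / (2 * 1/75) = 75/2.
Check powers of 3: 3^3 = 27 <= 75/2, 3^4 = 81 > 75/2.
So the smallest such N is 4. Check: g(4) = 1/(2 * 81) = 1/162 < 1/75.

4


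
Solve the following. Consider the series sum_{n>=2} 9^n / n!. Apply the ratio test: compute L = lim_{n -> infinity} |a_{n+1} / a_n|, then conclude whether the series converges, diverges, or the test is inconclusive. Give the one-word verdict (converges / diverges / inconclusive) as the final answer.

Let a_n denote the general term. Form the ratio a_{n+1}/a_n and simplify:
a_{n+1}/a_n = 9/(n + 1)
Take the limit as n -> infinity: L = 0.
Since L = 0 < 1, the ratio test implies the series converges.

converges


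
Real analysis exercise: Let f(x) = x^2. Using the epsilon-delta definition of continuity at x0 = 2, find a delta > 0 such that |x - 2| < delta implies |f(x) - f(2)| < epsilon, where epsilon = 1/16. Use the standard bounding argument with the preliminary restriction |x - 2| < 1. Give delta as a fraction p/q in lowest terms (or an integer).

Factor: |x^2 - (2)^2| = |x - 2| * |x + 2|.
Impose |x - 2| < 1 first. Then |x + 2| = |(x - 2) + 2*(2)| <= |x - 2| + 2*|2| < 1 + 4 = 5.
So |x^2 - (2)^2| < delta * 5.
We need delta * 5 <= 1/16, i.e. delta <= 1/16/5 = 1/80.
Since 1/80 < 1, this is tighter than 1; take delta = 1/80.
So delta = 1/80 works.

1/80


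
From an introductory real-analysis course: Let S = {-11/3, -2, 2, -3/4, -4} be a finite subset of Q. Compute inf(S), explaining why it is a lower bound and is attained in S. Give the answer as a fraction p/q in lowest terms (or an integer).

S is finite, so inf(S) = min(S).
Sorted increasing:
-4, -11/3, -2, -3/4, 2
The extremum is -4.
For every x in S, x >= -4. And -4 is in S, so it is attained.
Therefore inf(S) = -4.

-4


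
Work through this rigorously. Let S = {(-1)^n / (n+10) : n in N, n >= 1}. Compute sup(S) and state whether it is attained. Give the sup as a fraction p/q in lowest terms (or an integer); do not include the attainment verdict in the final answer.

Analysis:
- Values: -1/11, 1/12, -1/13, 1/14, -1/15, ...
- Positive terms (even n): 1/(2+10), 1/(4+10), ... decreasing -> max = 1/12 (n=2).
- Negative terms (odd n): -1/(1+10), -1/(3+10), ... increasing -> min = -1/11 (n=1).
- So sup = 1/12 (attained at n=2); inf = -1/11 (attained at n=1).
Conclusion: sup(S) = 1/12, attained in S.

1/12


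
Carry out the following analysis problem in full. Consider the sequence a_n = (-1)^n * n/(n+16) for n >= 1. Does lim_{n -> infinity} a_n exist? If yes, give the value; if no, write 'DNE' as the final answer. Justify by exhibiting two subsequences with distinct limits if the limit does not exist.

Examine the behaviour of a_n along subsequences.
a_{2k} = 2k/(2k+16) -> 1. a_{2k+1} = -(2k+1)/(2k+17) -> -1.
Since these two subsequential limits are 1 and -1, distinct, the full sequence cannot converge (a convergent sequence has all subsequences tending to the same limit). So lim a_n does not exist.

DNE


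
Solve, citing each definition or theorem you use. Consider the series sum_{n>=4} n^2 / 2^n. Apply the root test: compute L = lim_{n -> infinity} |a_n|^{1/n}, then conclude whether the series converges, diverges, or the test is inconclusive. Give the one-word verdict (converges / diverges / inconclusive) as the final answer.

Let a_n denote the general term. Form |a_n|^(1/n) and simplify:
|a_n|^(1/n) = n^(2/n)/2
Take the limit as n -> infinity: L = 1/2.
Since L = 1/2 < 1, the root test implies convergence.

converges


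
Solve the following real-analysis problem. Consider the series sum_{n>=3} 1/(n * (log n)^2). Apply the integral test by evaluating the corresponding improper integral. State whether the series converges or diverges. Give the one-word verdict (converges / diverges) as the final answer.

Let f(x) = 1/(x*log(x)^2). Then f is positive, continuous, and decreasing on [3, infinity), so the integral test applies.
Compute the improper integral int_{3}^infinity f(x) dx:
  antiderivative F(x) = -1/log(x).
  F(x) -> 0 as x -> infinity.  int = 0 - F(3) = 1/log(3) < infinity. By the integral test, the series converges.

converges


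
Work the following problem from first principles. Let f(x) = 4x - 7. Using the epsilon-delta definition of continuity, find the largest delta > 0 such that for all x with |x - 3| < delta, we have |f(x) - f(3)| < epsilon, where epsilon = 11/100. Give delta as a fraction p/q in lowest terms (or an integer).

We compute f(3) = 4*(3) - 7 = 5.
|f(x) - f(3)| = |4x - 7 - (5)| = |4(x - 3)| = 4|x - 3|.
We need 4|x - 3| < 11/100, i.e. |x - 3| < 11/100 / 4 = 11/400.
So any delta <= 11/400 works. Conversely, if delta > 11/400, then x = 3 + 11/400 satisfies |x - 3| = 11/400 < delta but |f(x) - f(3)| = 4 * 11/400 = 11/100, which is not < 11/100; so no larger delta works.
Hence the largest such delta is 11/400.

11/400


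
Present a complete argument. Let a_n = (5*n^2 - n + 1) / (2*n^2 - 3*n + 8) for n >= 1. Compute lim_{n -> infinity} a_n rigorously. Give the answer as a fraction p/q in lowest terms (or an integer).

Divide numerator and denominator by n^2, the highest power:
numerator / n^2 = 5 - 1/n + n^(-2)
denominator / n^2 = 2 - 3/n + 8/n^2
As n -> infinity, all terms of the form c/n^k (k >= 1) tend to 0.
So numerator / n^2 -> 5 and denominator / n^2 -> 2.
Therefore lim a_n = 5/2.

5/2


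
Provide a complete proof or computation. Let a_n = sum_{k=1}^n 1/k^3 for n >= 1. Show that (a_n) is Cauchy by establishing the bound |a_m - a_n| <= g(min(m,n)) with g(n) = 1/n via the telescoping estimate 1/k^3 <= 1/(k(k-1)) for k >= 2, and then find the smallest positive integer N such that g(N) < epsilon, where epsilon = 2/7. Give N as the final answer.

For m > n >= 1: |a_m - a_n| = sum_{k=n+1}^m 1/k^3.
Use 1/k^3 <= 1/(k(k-1)) = 1/(k-1) - 1/k for k >= 2 (which holds since k^3 >= k^2 >= k(k-1) for k >= 2):
sum_{k=n+1}^m 1/k^3 <= sum_{k=n+1}^m (1/(k-1) - 1/k) = 1/n - 1/m <= 1/n.
By symmetry the same bound holds with n,m swapped, so |a_m - a_n| <= 1/min(m,n) = g(min(m,n)). Since g(n) -> 0, (a_n) is Cauchy.
Now solve g(N) < 2/7: 1/N < 2/7 <=> N > 1/(2/7) = 7/2.
The smallest integer strictly greater than 7/2 is N = 4.
Check: g(4) = 1/4 < 2/7; g(3) = 1/3 >= 2/7. So N = 4.

4


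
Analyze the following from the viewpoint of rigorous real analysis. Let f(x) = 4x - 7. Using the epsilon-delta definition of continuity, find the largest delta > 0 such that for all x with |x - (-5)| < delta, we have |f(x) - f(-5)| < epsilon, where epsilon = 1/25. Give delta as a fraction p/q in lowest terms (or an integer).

We compute f(-5) = 4*(-5) - 7 = -27.
|f(x) - f(-5)| = |4x - 7 - (-27)| = |4(x - (-5))| = 4|x - (-5)|.
We need 4|x - (-5)| < 1/25, i.e. |x - (-5)| < 1/25 / 4 = 1/100.
So any delta <= 1/100 works. Conversely, if delta > 1/100, then x = -5 + 1/100 satisfies |x - (-5)| = 1/100 < delta but |f(x) - f(-5)| = 4 * 1/100 = 1/25, which is not < 1/25; so no larger delta works.
Hence the largest such delta is 1/100.

1/100


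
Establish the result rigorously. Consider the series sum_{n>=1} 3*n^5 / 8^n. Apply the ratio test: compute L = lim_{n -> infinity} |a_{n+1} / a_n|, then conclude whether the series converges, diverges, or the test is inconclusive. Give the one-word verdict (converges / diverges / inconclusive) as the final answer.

Let a_n denote the general term. Form the ratio a_{n+1}/a_n and simplify:
a_{n+1}/a_n = (n + 1)^5/(8*n^5)
Take the limit as n -> infinity: L = 1/8.
Since L = 1/8 < 1, the ratio test implies the series converges.

converges


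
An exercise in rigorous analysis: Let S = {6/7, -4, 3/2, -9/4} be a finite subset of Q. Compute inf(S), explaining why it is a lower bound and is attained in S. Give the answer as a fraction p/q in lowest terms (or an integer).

S is finite, so inf(S) = min(S).
Sorted increasing:
-4, -9/4, 6/7, 3/2
The extremum is -4.
For every x in S, x >= -4. And -4 is in S, so it is attained.
Therefore inf(S) = -4.

-4


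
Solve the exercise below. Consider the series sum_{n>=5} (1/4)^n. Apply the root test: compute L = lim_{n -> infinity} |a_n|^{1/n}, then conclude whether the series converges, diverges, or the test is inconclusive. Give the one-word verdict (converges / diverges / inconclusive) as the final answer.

Let a_n denote the general term. Form |a_n|^(1/n) and simplify:
|a_n|^(1/n) = 1/4
Take the limit as n -> infinity: L = 1/4.
Since L = 1/4 < 1, the root test implies convergence.

converges


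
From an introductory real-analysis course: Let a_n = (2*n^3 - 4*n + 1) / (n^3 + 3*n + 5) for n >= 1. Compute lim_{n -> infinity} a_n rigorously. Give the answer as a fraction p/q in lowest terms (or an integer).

Divide numerator and denominator by n^3, the highest power:
numerator / n^3 = 2 - 4/n^2 + n^(-3)
denominator / n^3 = 1 + 3/n^2 + 5/n^3
As n -> infinity, all terms of the form c/n^k (k >= 1) tend to 0.
So numerator / n^3 -> 2 and denominator / n^3 -> 1.
Therefore lim a_n = 2.

2


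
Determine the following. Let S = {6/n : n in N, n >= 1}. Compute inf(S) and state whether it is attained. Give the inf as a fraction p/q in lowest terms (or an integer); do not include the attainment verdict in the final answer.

Analysis:
- Values: 6, 3, 2, 3/2, ... strictly decreasing.
- The maximum is 6 (n=1); sup = 6 (attained).
- The set is bounded below by 0; 6/n -> 0 so 0 is the greatest lower bound.
- 0 is not in the set, so inf = 0 is not attained.
Conclusion: inf(S) = 0, not attained in S.

0


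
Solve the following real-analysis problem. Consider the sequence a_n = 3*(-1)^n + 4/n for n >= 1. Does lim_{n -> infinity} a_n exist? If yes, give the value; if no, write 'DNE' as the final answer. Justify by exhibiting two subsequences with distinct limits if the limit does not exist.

Examine the behaviour of a_n along subsequences.
a_{2k} = 3 + 4/(2k) -> 3. a_{2k+1} = -3 + 4/(2k+1) -> -3.
Since these two subsequential limits are 3 and -3, distinct, the full sequence cannot converge (a convergent sequence has all subsequences tending to the same limit). So lim a_n does not exist.

DNE


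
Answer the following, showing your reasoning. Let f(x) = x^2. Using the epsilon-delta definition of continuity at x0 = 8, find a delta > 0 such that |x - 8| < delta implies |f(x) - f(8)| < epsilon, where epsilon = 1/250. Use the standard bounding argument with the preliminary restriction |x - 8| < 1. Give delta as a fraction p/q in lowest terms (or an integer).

Factor: |x^2 - (8)^2| = |x - 8| * |x + 8|.
Impose |x - 8| < 1 first. Then |x + 8| = |(x - 8) + 2*(8)| <= |x - 8| + 2*|8| < 1 + 16 = 17.
So |x^2 - (8)^2| < delta * 17.
We need delta * 17 <= 1/250, i.e. delta <= 1/250/17 = 1/4250.
Since 1/4250 < 1, this is tighter than 1; take delta = 1/4250.
So delta = 1/4250 works.

1/4250


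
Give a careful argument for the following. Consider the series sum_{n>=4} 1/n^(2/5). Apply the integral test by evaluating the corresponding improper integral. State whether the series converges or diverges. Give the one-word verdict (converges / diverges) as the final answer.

Let f(x) = x^(-2/5). Then f is positive, continuous, and decreasing on [4, infinity), so the integral test applies.
Compute the improper integral int_{4}^infinity f(x) dx:
  antiderivative F(x) = 5*x^(3/5)/3.
  As x -> infinity, F(x) -> infinity (since p = 2/5 < 1).
  So the integral diverges. By the integral test, the series diverges.

diverges


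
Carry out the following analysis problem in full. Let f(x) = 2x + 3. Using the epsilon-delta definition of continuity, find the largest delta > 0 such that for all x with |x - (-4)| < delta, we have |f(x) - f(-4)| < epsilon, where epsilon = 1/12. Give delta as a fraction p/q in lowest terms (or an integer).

We compute f(-4) = 2*(-4) + 3 = -5.
|f(x) - f(-4)| = |2x + 3 - (-5)| = |2(x - (-4))| = 2|x - (-4)|.
We need 2|x - (-4)| < 1/12, i.e. |x - (-4)| < 1/12 / 2 = 1/24.
So any delta <= 1/24 works. Conversely, if delta > 1/24, then x = -4 + 1/24 satisfies |x - (-4)| = 1/24 < delta but |f(x) - f(-4)| = 2 * 1/24 = 1/12, which is not < 1/12; so no larger delta works.
Hence the largest such delta is 1/24.

1/24


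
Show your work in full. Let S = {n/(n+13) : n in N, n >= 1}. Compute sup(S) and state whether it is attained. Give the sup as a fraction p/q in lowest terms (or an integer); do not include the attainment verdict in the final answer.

Analysis:
- Values: 1/14, 2/15, 3/16, 4/17, ... strictly increasing.
- Minimum is 1/14 (n=1); inf = 1/14 (attained).
- n/(n+13) = 1 - 13/(n+13) -> 1 from below as n -> infinity, and never equals 1.
- So sup = 1 (not attained).
Conclusion: sup(S) = 1, not attained in S.

1


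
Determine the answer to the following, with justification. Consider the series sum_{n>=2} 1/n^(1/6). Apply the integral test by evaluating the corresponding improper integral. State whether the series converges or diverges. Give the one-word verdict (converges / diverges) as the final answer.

Let f(x) = x^(-1/6). Then f is positive, continuous, and decreasing on [2, infinity), so the integral test applies.
Compute the improper integral int_{2}^infinity f(x) dx:
  antiderivative F(x) = 6*x^(5/6)/5.
  As x -> infinity, F(x) -> infinity (since p = 1/6 < 1).
  So the integral diverges. By the integral test, the series diverges.

diverges


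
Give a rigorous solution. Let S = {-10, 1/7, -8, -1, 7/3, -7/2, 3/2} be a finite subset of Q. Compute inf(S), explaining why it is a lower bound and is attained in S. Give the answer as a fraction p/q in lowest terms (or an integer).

S is finite, so inf(S) = min(S).
Sorted increasing:
-10, -8, -7/2, -1, 1/7, 3/2, 7/3
The extremum is -10.
For every x in S, x >= -10. And -10 is in S, so it is attained.
Therefore inf(S) = -10.

-10


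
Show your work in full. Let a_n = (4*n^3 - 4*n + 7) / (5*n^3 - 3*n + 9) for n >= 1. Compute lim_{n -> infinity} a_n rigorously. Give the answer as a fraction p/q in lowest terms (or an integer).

Divide numerator and denominator by n^3, the highest power:
numerator / n^3 = 4 - 4/n^2 + 7/n^3
denominator / n^3 = 5 - 3/n^2 + 9/n^3
As n -> infinity, all terms of the form c/n^k (k >= 1) tend to 0.
So numerator / n^3 -> 4 and denominator / n^3 -> 5.
Therefore lim a_n = 4/5.

4/5


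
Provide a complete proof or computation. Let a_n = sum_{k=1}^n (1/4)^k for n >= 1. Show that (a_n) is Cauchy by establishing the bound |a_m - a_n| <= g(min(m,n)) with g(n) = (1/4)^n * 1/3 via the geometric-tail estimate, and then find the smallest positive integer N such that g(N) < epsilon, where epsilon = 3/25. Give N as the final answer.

For m > n >= 1: |a_m - a_n| = sum_{k=n+1}^m (1/4)^k < sum_{k=n+1}^infinity (1/4)^k = (1/4)^(n+1) / (1 - 1/4) = (1/4)^n * (1/4) * (4/3) = (1/4)^n * 1/3.
So g(n) = (1/4)^n / 3. Since g(n) -> 0, (a_n) is Cauchy.
Now solve g(N) < 3/25: (1/4)^N / 3 < 3/25 <=> 4^N > 1 / (3 * 3/25) = 25/9.
Check powers of 4: 4^0 = 1 <= 25/9, 4^1 = 4 > 25/9.
So the smallest such N is 1. Check: g(1) = 1/(3 * 4) = 1/12 < 3/25.

1


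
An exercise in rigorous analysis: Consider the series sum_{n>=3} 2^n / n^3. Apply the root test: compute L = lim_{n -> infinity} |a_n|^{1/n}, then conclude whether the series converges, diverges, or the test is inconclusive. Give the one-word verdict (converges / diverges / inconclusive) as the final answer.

Let a_n denote the general term. Form |a_n|^(1/n) and simplify:
|a_n|^(1/n) = 2/n^(3/n)
Take the limit as n -> infinity: L = 2.
Since L = 2 > 1, the root test implies divergence.

diverges


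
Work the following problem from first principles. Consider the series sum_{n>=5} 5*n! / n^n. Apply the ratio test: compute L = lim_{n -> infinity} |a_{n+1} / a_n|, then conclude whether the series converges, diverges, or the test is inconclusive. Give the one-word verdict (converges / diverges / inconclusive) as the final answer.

Let a_n denote the general term. Form the ratio a_{n+1}/a_n and simplify:
a_{n+1}/a_n = (n/(n + 1))^n
Take the limit as n -> infinity: L = exp(-1).
Since L = exp(-1) < 1, the ratio test implies the series converges.

converges


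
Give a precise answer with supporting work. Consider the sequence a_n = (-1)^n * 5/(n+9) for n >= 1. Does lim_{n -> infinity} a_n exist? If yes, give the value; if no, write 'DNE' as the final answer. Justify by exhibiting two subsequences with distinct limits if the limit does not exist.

Examine the behaviour of a_n along subsequences.
Even-n subsequence a_{2k} = 5/(2k+9) -> 0. Odd-n subsequence a_{2k+1} = -5/(2k+10) -> 0. Both tend to 0, which suggests the limit is 0; verify directly.
|a_n - 0| = 5/(n+9) < 5/n for every n >= 1.
Given epsilon > 0, choose a positive integer N > 5/epsilon. Then for all n >= N, |a_n| < 5/n <= 5/N < epsilon.
So by the definition of the limit, lim a_n exists and equals 0.

0


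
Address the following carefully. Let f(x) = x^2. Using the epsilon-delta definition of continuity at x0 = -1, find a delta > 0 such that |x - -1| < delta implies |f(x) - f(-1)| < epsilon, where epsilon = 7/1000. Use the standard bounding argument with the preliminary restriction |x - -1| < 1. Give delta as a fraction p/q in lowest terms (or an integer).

Factor: |x^2 - (-1)^2| = |x - -1| * |x + -1|.
Impose |x - -1| < 1 first. Then |x + -1| = |(x - -1) + 2*(-1)| <= |x - -1| + 2*|-1| < 1 + 2 = 3.
So |x^2 - (-1)^2| < delta * 3.
We need delta * 3 <= 7/1000, i.e. delta <= 7/1000/3 = 7/3000.
Since 7/3000 < 1, this is tighter than 1; take delta = 7/3000.
So delta = 7/3000 works.

7/3000


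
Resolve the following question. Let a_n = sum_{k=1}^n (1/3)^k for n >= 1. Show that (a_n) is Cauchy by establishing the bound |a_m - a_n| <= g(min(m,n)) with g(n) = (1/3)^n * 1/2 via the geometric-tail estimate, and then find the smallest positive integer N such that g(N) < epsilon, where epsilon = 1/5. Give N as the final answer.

For m > n >= 1: |a_m - a_n| = sum_{k=n+1}^m (1/3)^k < sum_{k=n+1}^infinity (1/3)^k = (1/3)^(n+1) / (1 - 1/3) = (1/3)^n * (1/3) * (3/2) = (1/3)^n * 1/2.
So g(n) = (1/3)^n / 2. Since g(n) -> 0, (a_n) is Cauchy.
Now solve g(N) < 1/5: (1/3)^N / 2 < 1/5 <=> 3^N > 1 / (2 * 1/5) = 5/2.
Check powers of 3: 3^0 = 1 <= 5/2, 3^1 = 3 > 5/2.
So the smallest such N is 1. Check: g(1) = 1/(2 * 3) = 1/6 < 1/5.

1


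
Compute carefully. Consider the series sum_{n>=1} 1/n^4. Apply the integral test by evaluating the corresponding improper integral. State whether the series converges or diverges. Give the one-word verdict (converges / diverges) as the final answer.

Let f(x) = x^(-4). Then f is positive, continuous, and decreasing on [1, infinity), so the integral test applies.
Compute the improper integral int_{1}^infinity f(x) dx:
  antiderivative F(x) = -1/(3*x^3).
  As x -> infinity, F(x) -> 0 (since p = 4 > 1).
  So int = F(infinity) - F(1) = 0 - (-1/3) = 1/3.
  Finite, so by the integral test, the series converges.

converges


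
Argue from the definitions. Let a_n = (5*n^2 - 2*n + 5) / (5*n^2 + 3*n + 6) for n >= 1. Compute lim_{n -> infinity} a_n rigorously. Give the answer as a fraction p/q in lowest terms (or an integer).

Divide numerator and denominator by n^2, the highest power:
numerator / n^2 = 5 - 2/n + 5/n^2
denominator / n^2 = 5 + 3/n + 6/n^2
As n -> infinity, all terms of the form c/n^k (k >= 1) tend to 0.
So numerator / n^2 -> 5 and denominator / n^2 -> 5.
Therefore lim a_n = 1.

1


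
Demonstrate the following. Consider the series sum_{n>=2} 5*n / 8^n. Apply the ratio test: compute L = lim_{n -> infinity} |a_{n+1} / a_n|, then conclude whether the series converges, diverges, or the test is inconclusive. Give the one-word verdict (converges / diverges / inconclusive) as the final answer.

Let a_n denote the general term. Form the ratio a_{n+1}/a_n and simplify:
a_{n+1}/a_n = (n + 1)/(8*n)
Take the limit as n -> infinity: L = 1/8.
Since L = 1/8 < 1, the ratio test implies the series converges.

converges


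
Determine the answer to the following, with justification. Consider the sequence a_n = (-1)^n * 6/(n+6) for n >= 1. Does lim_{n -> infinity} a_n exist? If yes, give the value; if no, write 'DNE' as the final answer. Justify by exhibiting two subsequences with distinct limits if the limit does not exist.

Examine the behaviour of a_n along subsequences.
Even-n subsequence a_{2k} = 6/(2k+6) -> 0. Odd-n subsequence a_{2k+1} = -6/(2k+7) -> 0. Both tend to 0, which suggests the limit is 0; verify directly.
|a_n - 0| = 6/(n+6) < 6/n for every n >= 1.
Given epsilon > 0, choose a positive integer N > 6/epsilon. Then for all n >= N, |a_n| < 6/n <= 6/N < epsilon.
So by the definition of the limit, lim a_n exists and equals 0.

0


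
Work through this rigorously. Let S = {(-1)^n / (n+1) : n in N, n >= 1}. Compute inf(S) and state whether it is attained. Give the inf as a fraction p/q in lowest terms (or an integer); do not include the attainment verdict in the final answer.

Analysis:
- Values: -1/2, 1/3, -1/4, 1/5, -1/6, ...
- Positive terms (even n): 1/(2+1), 1/(4+1), ... decreasing -> max = 1/3 (n=2).
- Negative terms (odd n): -1/(1+1), -1/(3+1), ... increasing -> min = -1/2 (n=1).
- So sup = 1/3 (attained at n=2); inf = -1/2 (attained at n=1).
Conclusion: inf(S) = -1/2, attained in S.

-1/2


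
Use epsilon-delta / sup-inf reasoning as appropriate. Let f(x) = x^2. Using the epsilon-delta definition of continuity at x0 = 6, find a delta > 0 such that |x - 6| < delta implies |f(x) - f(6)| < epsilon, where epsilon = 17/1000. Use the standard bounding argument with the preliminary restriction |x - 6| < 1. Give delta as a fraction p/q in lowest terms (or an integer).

Factor: |x^2 - (6)^2| = |x - 6| * |x + 6|.
Impose |x - 6| < 1 first. Then |x + 6| = |(x - 6) + 2*(6)| <= |x - 6| + 2*|6| < 1 + 12 = 13.
So |x^2 - (6)^2| < delta * 13.
We need delta * 13 <= 17/1000, i.e. delta <= 17/1000/13 = 17/13000.
Since 17/13000 < 1, this is tighter than 1; take delta = 17/13000.
So delta = 17/13000 works.

17/13000


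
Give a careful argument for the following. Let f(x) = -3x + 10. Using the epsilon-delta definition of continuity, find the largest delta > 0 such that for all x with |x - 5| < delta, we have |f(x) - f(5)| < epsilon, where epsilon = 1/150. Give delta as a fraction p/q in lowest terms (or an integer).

We compute f(5) = -3*(5) + 10 = -5.
|f(x) - f(5)| = |-3x + 10 - (-5)| = |-3(x - 5)| = 3|x - 5|.
We need 3|x - 5| < 1/150, i.e. |x - 5| < 1/150 / 3 = 1/450.
So any delta <= 1/450 works. Conversely, if delta > 1/450, then x = 5 + 1/450 satisfies |x - 5| = 1/450 < delta but |f(x) - f(5)| = 3 * 1/450 = 1/150, which is not < 1/150; so no larger delta works.
Hence the largest such delta is 1/450.

1/450


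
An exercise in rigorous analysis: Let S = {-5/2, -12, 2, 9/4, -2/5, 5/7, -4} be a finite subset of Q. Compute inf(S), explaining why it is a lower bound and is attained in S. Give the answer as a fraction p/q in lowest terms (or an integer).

S is finite, so inf(S) = min(S).
Sorted increasing:
-12, -4, -5/2, -2/5, 5/7, 2, 9/4
The extremum is -12.
For every x in S, x >= -12. And -12 is in S, so it is attained.
Therefore inf(S) = -12.

-12


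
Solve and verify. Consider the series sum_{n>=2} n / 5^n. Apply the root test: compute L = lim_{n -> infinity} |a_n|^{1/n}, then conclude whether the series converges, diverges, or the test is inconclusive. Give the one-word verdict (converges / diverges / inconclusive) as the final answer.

Let a_n denote the general term. Form |a_n|^(1/n) and simplify:
|a_n|^(1/n) = n^(1/n)/5
Take the limit as n -> infinity: L = 1/5.
Since L = 1/5 < 1, the root test implies convergence.

converges


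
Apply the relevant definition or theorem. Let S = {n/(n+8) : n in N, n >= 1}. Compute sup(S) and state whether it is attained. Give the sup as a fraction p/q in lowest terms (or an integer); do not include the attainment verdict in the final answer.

Analysis:
- Values: 1/9, 1/5, 3/11, 1/3, ... strictly increasing.
- Minimum is 1/9 (n=1); inf = 1/9 (attained).
- n/(n+8) = 1 - 8/(n+8) -> 1 from below as n -> infinity, and never equals 1.
- So sup = 1 (not attained).
Conclusion: sup(S) = 1, not attained in S.

1


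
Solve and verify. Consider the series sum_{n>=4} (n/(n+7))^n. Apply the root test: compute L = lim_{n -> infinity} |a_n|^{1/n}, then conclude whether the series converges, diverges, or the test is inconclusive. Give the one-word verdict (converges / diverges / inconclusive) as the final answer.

Let a_n denote the general term. Form |a_n|^(1/n) and simplify:
|a_n|^(1/n) = n/(n + 7)
Take the limit as n -> infinity: L = 1.
Since L = 1, the root test is inconclusive. (In fact a_n = (n/(n+7))^n -> e^(-7) != 0, so the nth-term test shows divergence; but the root test itself gives no conclusion.)

inconclusive


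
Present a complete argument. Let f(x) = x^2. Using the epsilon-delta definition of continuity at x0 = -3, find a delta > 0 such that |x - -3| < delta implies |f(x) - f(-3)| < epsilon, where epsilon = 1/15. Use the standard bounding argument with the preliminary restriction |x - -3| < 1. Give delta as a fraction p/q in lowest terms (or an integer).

Factor: |x^2 - (-3)^2| = |x - -3| * |x + -3|.
Impose |x - -3| < 1 first. Then |x + -3| = |(x - -3) + 2*(-3)| <= |x - -3| + 2*|-3| < 1 + 6 = 7.
So |x^2 - (-3)^2| < delta * 7.
We need delta * 7 <= 1/15, i.e. delta <= 1/15/7 = 1/105.
Since 1/105 < 1, this is tighter than 1; take delta = 1/105.
So delta = 1/105 works.

1/105


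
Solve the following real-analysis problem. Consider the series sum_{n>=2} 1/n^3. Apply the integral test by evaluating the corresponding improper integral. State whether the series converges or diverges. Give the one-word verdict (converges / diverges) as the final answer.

Let f(x) = x^(-3). Then f is positive, continuous, and decreasing on [2, infinity), so the integral test applies.
Compute the improper integral int_{2}^infinity f(x) dx:
  antiderivative F(x) = -1/(2*x^2).
  As x -> infinity, F(x) -> 0 (since p = 3 > 1).
  So int = F(infinity) - F(2) = 0 - (-1/8) = 1/8.
  Finite, so by the integral test, the series converges.

converges


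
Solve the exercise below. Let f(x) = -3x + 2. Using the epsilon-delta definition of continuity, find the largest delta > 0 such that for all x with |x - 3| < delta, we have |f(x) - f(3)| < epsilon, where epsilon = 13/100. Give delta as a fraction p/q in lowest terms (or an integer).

We compute f(3) = -3*(3) + 2 = -7.
|f(x) - f(3)| = |-3x + 2 - (-7)| = |-3(x - 3)| = 3|x - 3|.
We need 3|x - 3| < 13/100, i.e. |x - 3| < 13/100 / 3 = 13/300.
So any delta <= 13/300 works. Conversely, if delta > 13/300, then x = 3 + 13/300 satisfies |x - 3| = 13/300 < delta but |f(x) - f(3)| = 3 * 13/300 = 13/100, which is not < 13/100; so no larger delta works.
Hence the largest such delta is 13/300.

13/300


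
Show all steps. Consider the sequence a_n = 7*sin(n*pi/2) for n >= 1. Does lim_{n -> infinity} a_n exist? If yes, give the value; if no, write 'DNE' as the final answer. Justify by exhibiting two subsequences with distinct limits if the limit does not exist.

Examine the behaviour of a_n along subsequences.
a_{4k+1} = 7*sin(pi/2 + 2k*pi) = 7 -> 7. a_{4k+3} = 7*sin(3pi/2 + 2k*pi) = -7 -> -7.
Since these two subsequential limits are 7 and -7, distinct, the full sequence cannot converge (a convergent sequence has all subsequences tending to the same limit). So lim a_n does not exist.

DNE


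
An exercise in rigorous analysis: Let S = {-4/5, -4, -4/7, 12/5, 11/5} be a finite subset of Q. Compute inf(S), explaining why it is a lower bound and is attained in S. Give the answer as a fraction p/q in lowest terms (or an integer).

S is finite, so inf(S) = min(S).
Sorted increasing:
-4, -4/5, -4/7, 11/5, 12/5
The extremum is -4.
For every x in S, x >= -4. And -4 is in S, so it is attained.
Therefore inf(S) = -4.

-4


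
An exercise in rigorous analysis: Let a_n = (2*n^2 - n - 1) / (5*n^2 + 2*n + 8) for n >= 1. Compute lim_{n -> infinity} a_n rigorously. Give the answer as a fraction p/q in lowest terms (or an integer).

Divide numerator and denominator by n^2, the highest power:
numerator / n^2 = 2 - 1/n - 1/n^2
denominator / n^2 = 5 + 2/n + 8/n^2
As n -> infinity, all terms of the form c/n^k (k >= 1) tend to 0.
So numerator / n^2 -> 2 and denominator / n^2 -> 5.
Therefore lim a_n = 2/5.

2/5


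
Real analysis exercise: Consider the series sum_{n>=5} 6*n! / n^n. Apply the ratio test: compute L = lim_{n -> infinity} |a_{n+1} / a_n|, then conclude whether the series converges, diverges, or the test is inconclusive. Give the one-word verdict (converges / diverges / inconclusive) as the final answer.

Let a_n denote the general term. Form the ratio a_{n+1}/a_n and simplify:
a_{n+1}/a_n = (n/(n + 1))^n
Take the limit as n -> infinity: L = exp(-1).
Since L = exp(-1) < 1, the ratio test implies the series converges.

converges


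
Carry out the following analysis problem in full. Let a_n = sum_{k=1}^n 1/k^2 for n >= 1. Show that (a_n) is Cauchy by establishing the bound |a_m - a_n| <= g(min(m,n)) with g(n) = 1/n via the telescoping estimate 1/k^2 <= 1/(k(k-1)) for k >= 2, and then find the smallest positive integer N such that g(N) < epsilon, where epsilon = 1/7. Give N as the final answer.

For m > n >= 1: |a_m - a_n| = sum_{k=n+1}^m 1/k^2.
Use 1/k^2 <= 1/(k(k-1)) = 1/(k-1) - 1/k for k >= 2:
sum_{k=n+1}^m 1/k^2 <= sum_{k=n+1}^m (1/(k-1) - 1/k) = 1/n - 1/m <= 1/n.
By symmetry the same bound holds with n,m swapped, so |a_m - a_n| <= 1/min(m,n) = g(min(m,n)). Since g(n) -> 0, (a_n) is Cauchy.
Now solve g(N) < 1/7: 1/N < 1/7 <=> N > 1/(1/7) = 7.
The smallest integer strictly greater than 7 is N = 8.
Check: g(8) = 1/8 < 1/7; g(7) = 1/7 >= 1/7. So N = 8.

8
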